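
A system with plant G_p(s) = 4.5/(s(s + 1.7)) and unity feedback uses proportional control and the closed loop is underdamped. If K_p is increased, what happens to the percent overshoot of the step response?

ζ = 1.7/(2√(4.5K_p)) decreases as K_p grows; lower damping means more overshoot.

increase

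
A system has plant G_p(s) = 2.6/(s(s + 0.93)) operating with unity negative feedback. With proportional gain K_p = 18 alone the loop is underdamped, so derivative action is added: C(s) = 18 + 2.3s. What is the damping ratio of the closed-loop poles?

Forward path: (18 + 2.3s)·2.6/(s(s+0.93)). The closed-loop characteristic equation is s² + (0.93 + 2.6·2.3)s + 2.6·18 = 0.
That is s² + 6.91s + 46.8 = 0, so ω_n = 6.841 rad/s and ζ = 6.91/(2·6.841) = 0.505.

ζ = 0.505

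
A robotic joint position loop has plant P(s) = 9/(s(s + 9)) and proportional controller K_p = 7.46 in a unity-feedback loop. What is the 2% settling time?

The closed-loop denominator s² + 9s + 67.14 gives ω_n = √67.14 = 8.194 and ζ = 9/(2ω_n) = 0.5492.
2% settling time T_s ≈ 4/(ζω_n) = 4/4.5 = 0.889 s.

T_s ≈ 0.889 s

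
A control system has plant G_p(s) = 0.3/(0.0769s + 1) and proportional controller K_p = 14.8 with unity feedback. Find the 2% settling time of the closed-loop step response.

T_s ≈ 0.0565 s

Closed loop: T(s) = K_p·G_p/(1+K_p·G_p) = 4.44/(0.0769s + 1 + 4.44), with pole at s = −(1 + 4.44)/0.0769 = −70.74.
τ = 1/70.74 = 0.01414 s, so 2% settling time ≈ 4τ = 0.0565 s.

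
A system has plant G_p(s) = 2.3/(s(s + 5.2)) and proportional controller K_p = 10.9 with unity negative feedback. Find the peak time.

The closed-loop denominator s² + 5.2s + 25.07 gives ω_n = √25.07 = 5.007 and ζ = 5.2/(2ω_n) = 0.5193.
Damped frequency ω_d = ω_n√(1−ζ²) = 4.279 rad/s, so peak time T_p = π/ω_d = 0.734 s.

T_p = 0.734 s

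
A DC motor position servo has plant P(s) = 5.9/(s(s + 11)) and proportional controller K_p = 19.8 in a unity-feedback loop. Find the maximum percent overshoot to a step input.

The closed-loop denominator s² + 11s + 116.8 gives ω_n = √116.8 = 10.81 and ζ = 11/(2ω_n) = 0.5089.
%OS = 100·exp(−πζ/√(1−ζ²)) = 100·exp(−π·0.5089/√0.7411) = 15.6%.

15.6%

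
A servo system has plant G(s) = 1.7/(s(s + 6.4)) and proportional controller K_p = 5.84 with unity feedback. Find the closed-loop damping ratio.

The closed-loop denominator is s(s+6.4) + 5.84·1.7 = s² + 6.4s + 9.928.
So ω_n² = 9.928 ⇒ ω_n = 3.151 rad/s, and ζ = 6.4/(2ω_n) = 1.02.

ζ = 1.02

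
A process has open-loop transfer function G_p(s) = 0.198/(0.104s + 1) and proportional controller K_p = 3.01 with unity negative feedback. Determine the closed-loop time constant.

τ = 0.0652 s

Closed loop: T(s) = K_p·G_p/(1+K_p·G_p) = 0.596/(0.104s + 1 + 0.596), with pole at s = −(1 + 0.596)/0.104 = −15.35.
Closed-loop time constant τ = 1/15.35 = 0.0652 s.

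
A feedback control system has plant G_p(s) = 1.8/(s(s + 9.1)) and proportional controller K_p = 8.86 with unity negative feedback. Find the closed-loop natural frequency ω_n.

ω_n = 3.99 rad/s

With unity feedback the closed-loop characteristic equation is s² + 9.1s + 8.86·1.8 = s² + 9.1s + 15.95 = 0.
Matching s² + 2ζω_n s + ω_n²: ω_n = √15.95 = 3.993 rad/s and 2ζω_n = 9.1, so ζ = 9.1/(2·3.993) = 1.14.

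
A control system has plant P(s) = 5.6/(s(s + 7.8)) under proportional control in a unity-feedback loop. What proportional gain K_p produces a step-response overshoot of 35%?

From %OS = 100·exp(−πζ/√(1−ζ²)) = 35%, ζ = −ln(0.35)/√(π²+ln²(0.35)) = 0.3169.
Characteristic equation s² + 7.8s + 5.6K_p = 0 gives ζ = 7.8/(2√(5.6K_p)).
Setting ζ = 0.3169: √(5.6K_p) = 7.8/(2·0.3169) = 12.31, so K_p = 151.4/5.6 = 27.

K_p = 27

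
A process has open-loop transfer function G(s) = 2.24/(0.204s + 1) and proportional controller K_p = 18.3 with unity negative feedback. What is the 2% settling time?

Closed loop: T(s) = K_p·G/(1+K_p·G) = 40.99/(0.204s + 1 + 40.99), with pole at s = −(1 + 40.99)/0.204 = −205.8.
τ = 1/205.8 = 0.004858 s, so 2% settling time ≈ 4τ = 0.0194 s.

T_s ≈ 0.0194 s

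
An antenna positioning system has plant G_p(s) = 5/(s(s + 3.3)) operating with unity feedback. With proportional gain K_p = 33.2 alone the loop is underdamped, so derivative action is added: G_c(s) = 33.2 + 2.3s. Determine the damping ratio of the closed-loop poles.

Forward path: (33.2 + 2.3s)·5/(s(s+3.3)). The closed-loop characteristic equation is s² + (3.3 + 5·2.3)s + 5·33.2 = 0.
That is s² + 14.8s + 166 = 0, so ω_n = 12.88 rad/s and ζ = 14.8/(2·12.88) = 0.5744.

ζ = 0.574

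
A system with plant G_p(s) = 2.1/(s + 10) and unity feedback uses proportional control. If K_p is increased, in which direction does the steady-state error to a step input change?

e_ss = 1/(1 + K_p·G_p(0)); a larger K_p raises the denominator, so e_ss decreases.

decrease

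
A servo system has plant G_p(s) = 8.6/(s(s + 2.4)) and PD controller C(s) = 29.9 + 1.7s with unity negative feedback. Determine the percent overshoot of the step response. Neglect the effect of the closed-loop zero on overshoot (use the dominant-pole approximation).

Forward path: (29.9 + 1.7s)·8.6/(s(s+2.4)). The closed-loop characteristic equation is s² + (2.4 + 8.6·1.7)s + 8.6·29.9 = 0.
That is s² + 17.02s + 257.1 = 0, so ω_n = 16.04 rad/s and ζ = 17.02/(2·16.04) = 0.5307.
%OS = 100·exp(−πζ/√(1−ζ²)) = 14%.

14%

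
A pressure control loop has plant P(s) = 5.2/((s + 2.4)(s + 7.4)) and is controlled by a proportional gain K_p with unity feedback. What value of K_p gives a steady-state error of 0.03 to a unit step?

The loop is type 0, so e_ss(step) = 1/(1 + K_pos) with K_pos = K_p·P(0).
P(0) = 0.2928. Require 1/(1 + K_p·0.2928) = 0.03, so 1 + 0.2928·K_p = 33.33.
K_p = (33.33 − 1)/0.2928 = 110.

K_p = 110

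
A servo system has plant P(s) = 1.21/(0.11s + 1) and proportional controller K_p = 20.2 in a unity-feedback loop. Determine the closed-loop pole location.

s = -231.3

Closed loop: T(s) = K_p·P/(1+K_p·P) = 24.44/(0.11s + 1 + 24.44), with pole at s = −(1 + 24.44)/0.11 = −231.3.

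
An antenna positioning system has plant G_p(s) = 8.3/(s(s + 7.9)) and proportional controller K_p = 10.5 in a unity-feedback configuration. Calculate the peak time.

T_p = 0.371 s

The closed-loop denominator s² + 7.9s + 87.15 gives ω_n = √87.15 = 9.335 and ζ = 7.9/(2ω_n) = 0.4231.
Damped frequency ω_d = ω_n√(1−ζ²) = 8.459 rad/s, so peak time T_p = π/ω_d = 0.371 s.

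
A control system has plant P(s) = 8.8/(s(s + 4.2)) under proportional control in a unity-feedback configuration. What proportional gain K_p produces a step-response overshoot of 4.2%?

K_p = 0.993

From %OS = 100·exp(−πζ/√(1−ζ²)) = 4.2%, ζ = −ln(0.042)/√(π²+ln²(0.042)) = 0.7103.
Characteristic equation s² + 4.2s + 8.8K_p = 0 gives ζ = 4.2/(2√(8.8K_p)).
Setting ζ = 0.7103: √(8.8K_p) = 4.2/(2·0.7103) = 2.957, so K_p = 8.741/8.8 = 0.993.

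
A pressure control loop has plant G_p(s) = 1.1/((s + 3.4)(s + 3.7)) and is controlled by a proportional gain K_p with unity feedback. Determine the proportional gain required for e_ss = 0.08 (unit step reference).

K_p = 132

Steady-state error for a unit step on this type-0 loop is 1/(1 + K_p·G_p(0)).
G_p(0) = 0.08744. Require 1/(1 + K_p·0.08744) = 0.08, so 1 + 0.08744·K_p = 12.5.
K_p = (12.5 − 1)/0.08744 = 132.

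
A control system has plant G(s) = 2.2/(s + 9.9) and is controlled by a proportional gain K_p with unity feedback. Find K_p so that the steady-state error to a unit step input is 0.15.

The loop is type 0, so e_ss(step) = 1/(1 + K_pos) with K_pos = K_p·G(0).
G(0) = 0.2222. Require 1/(1 + K_p·0.2222) = 0.15, so 1 + 0.2222·K_p = 6.667.
K_p = (6.667 − 1)/0.2222 = 25.5.

K_p = 25.5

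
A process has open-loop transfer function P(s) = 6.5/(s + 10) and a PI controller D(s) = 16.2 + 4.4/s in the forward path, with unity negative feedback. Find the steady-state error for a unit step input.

0

The open loop D(s)P(s) has a pole at the origin (type 1), so the static position error constant is infinite and e_ss = 1/(1+∞) = 0.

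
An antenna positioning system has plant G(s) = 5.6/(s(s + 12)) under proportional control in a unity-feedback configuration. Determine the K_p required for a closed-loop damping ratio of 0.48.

K_p = 27.9

Closed-loop characteristic equation: s² + 12s + K_p·5.6 = 0.
So ω_n = √(5.6K_p) and 2ζω_n = 12, giving ζ = 12/(2√(5.6K_p)).
Setting ζ = 0.48: √(5.6K_p) = 12/(2·0.48) = 12.5, so K_p = 156.2/5.6 = 27.9.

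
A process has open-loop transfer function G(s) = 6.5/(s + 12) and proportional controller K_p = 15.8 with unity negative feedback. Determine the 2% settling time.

Closed-loop transfer function: T(s) = K_p·G(s)/(1 + K_p·G(s)) = 102.7/(s + 12 + 102.7) = 102.7/(s + 114.7).
Time constant τ = 1/114.7 = 0.008718 s, so the 2% settling time is about 4τ = 0.0349 s.

T_s ≈ 0.0349 s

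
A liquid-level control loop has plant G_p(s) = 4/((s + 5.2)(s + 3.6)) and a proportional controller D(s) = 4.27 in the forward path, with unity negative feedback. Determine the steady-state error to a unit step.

The loop is type 0. Static position error constant K_pos = D(0)·G_p(0) = 4.27·0.2137 = 0.9124.
Steady-state error to a unit step: e_ss = 1/(1+K_pos) = 1/1.912 = 0.523.

0.523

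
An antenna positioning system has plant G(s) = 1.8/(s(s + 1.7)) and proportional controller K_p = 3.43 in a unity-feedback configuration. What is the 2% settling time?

T_s ≈ 4.71 s

Closed-loop characteristic equation: s² + 1.7s + 6.174 = 0, so ω_n = 2.485 rad/s and ζ = 1.7/(2·2.485) = 0.3421.
2% settling time T_s ≈ 4/(ζω_n) = 4/0.85 = 4.71 s.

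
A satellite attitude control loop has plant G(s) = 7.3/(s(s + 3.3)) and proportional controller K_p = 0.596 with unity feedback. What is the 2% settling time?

The closed-loop denominator s² + 3.3s + 4.351 gives ω_n = √4.351 = 2.086 and ζ = 3.3/(2ω_n) = 0.791.
2% settling time T_s ≈ 4/(ζω_n) = 4/1.65 = 2.42 s.

T_s ≈ 2.42 s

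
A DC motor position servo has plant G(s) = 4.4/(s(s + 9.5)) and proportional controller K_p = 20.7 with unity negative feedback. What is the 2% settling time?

T_s ≈ 0.842 s

From 1 + K_pG(s) = 0: s² + 9.5s + 91.08 = 0 ⇒ ω_n = 9.544, ζ = 0.4977.
2% settling time T_s ≈ 4/(ζω_n) = 4/4.75 = 0.842 s.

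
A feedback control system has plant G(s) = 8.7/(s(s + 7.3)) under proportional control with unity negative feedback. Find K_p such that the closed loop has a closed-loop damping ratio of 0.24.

Closed-loop characteristic equation: s² + 7.3s + K_p·8.7 = 0.
So ω_n = √(8.7K_p) and 2ζω_n = 7.3, giving ζ = 7.3/(2√(8.7K_p)).
Setting ζ = 0.24: √(8.7K_p) = 7.3/(2·0.24) = 15.21, so K_p = 231.3/8.7 = 26.6.

K_p = 26.6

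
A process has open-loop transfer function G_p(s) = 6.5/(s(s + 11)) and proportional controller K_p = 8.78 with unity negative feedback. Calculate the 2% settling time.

From 1 + K_pG_p(s) = 0: s² + 11s + 57.07 = 0 ⇒ ω_n = 7.554, ζ = 0.728.
2% settling time T_s ≈ 4/(ζω_n) = 4/5.5 = 0.727 s.

T_s ≈ 0.727 s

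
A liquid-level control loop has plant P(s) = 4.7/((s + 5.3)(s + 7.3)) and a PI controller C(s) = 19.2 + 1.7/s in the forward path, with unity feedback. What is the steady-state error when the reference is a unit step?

The open loop C(s)P(s) has a pole at the origin (type 1), so the static position error constant is infinite and e_ss = 1/(1+∞) = 0.

0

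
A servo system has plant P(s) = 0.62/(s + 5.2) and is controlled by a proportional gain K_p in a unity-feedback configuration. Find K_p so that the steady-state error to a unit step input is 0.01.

K_p = 830

Steady-state error for a unit step on this type-0 loop is 1/(1 + K_p·P(0)).
P(0) = 0.1192. Require 1/(1 + K_p·0.1192) = 0.01, so 1 + 0.1192·K_p = 100.
K_p = (100 − 1)/0.1192 = 830.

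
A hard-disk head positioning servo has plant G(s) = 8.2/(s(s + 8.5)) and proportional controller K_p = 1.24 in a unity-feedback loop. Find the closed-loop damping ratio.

ζ = 1.33

1 + K_p·G(s) = 0 gives s² + 8.5s + 10.17 = 0.
So ω_n² = 10.17 ⇒ ω_n = 3.189 rad/s, and ζ = 8.5/(2ω_n) = 1.33.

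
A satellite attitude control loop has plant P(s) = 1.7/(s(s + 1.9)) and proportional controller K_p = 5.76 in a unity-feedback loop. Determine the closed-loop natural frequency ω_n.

ω_n = 3.13 rad/s

1 + K_p·P(s) = 0 gives s² + 1.9s + 9.792 = 0.
So ω_n² = 9.792 ⇒ ω_n = 3.129 rad/s, and ζ = 1.9/(2ω_n) = 0.304.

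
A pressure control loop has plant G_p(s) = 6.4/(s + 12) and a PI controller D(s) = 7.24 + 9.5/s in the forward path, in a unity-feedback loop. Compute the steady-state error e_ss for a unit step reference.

0

The open loop D(s)G_p(s) has a pole at the origin (type 1), so the static position error constant is infinite and e_ss = 1/(1+∞) = 0.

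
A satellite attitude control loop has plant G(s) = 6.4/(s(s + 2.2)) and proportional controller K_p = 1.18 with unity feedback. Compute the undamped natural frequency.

With unity feedback the closed-loop characteristic equation is s² + 2.2s + 1.18·6.4 = s² + 2.2s + 7.552 = 0.
So ω_n² = 7.552 ⇒ ω_n = 2.748 rad/s, and ζ = 2.2/(2ω_n) = 0.4.

ω_n = 2.75 rad/s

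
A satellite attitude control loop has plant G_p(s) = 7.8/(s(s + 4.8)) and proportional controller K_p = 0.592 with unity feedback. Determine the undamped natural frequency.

The closed-loop denominator is s(s+4.8) + 0.592·7.8 = s² + 4.8s + 4.618.
Matching s² + 2ζω_n s + ω_n²: ω_n = √4.618 = 2.149 rad/s and 2ζω_n = 4.8, so ζ = 4.8/(2·2.149) = 1.12.

ω_n = 2.15 rad/s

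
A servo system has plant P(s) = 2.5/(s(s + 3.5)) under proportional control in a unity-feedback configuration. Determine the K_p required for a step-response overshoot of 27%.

K_p = 8.28

From %OS = 100·exp(−πζ/√(1−ζ²)) = 27%, ζ = −ln(0.27)/√(π²+ln²(0.27)) = 0.3847.
Characteristic equation s² + 3.5s + 2.5K_p = 0 gives ζ = 3.5/(2√(2.5K_p)).
Setting ζ = 0.3847: √(2.5K_p) = 3.5/(2·0.3847) = 4.549, so K_p = 20.69/2.5 = 8.28.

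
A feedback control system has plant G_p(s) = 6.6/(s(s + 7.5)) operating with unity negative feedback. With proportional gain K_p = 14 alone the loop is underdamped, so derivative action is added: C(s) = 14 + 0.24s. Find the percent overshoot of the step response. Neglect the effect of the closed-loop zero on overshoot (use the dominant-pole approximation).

Forward path: (14 + 0.24s)·6.6/(s(s+7.5)). The closed-loop characteristic equation is s² + (7.5 + 6.6·0.24)s + 6.6·14 = 0.
That is s² + 9.084s + 92.4 = 0, so ω_n = 9.612 rad/s and ζ = 9.084/(2·9.612) = 0.4725.
%OS = 100·exp(−πζ/√(1−ζ²)) = 18.6%.

18.6%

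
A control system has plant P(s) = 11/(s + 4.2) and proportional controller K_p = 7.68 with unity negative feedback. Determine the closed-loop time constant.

Closed-loop transfer function: T(s) = K_p·P(s)/(1 + K_p·P(s)) = 84.48/(s + 4.2 + 84.48) = 84.48/(s + 88.68).
Time constant τ = 1/88.68 = 0.0113 s.

τ = 0.0113 s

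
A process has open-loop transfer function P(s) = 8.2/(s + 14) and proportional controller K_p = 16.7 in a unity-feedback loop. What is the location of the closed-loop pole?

Closed-loop transfer function: T(s) = K_p·P(s)/(1 + K_p·P(s)) = 136.9/(s + 14 + 136.9) = 136.9/(s + 150.9).
The closed-loop pole is at s = −150.9.

s = -150.9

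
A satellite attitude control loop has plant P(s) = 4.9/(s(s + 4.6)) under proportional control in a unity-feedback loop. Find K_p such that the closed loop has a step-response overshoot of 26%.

From %OS = 100·exp(−πζ/√(1−ζ²)) = 26%, ζ = −ln(0.26)/√(π²+ln²(0.26)) = 0.3941.
Characteristic equation s² + 4.6s + 4.9K_p = 0 gives ζ = 4.6/(2√(4.9K_p)).
Setting ζ = 0.3941: √(4.9K_p) = 4.6/(2·0.3941) = 5.836, so K_p = 34.06/4.9 = 6.95.

K_p = 6.95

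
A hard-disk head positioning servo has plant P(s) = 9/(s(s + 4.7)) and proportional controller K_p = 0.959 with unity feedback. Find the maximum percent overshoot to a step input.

1.52%

The closed-loop denominator s² + 4.7s + 8.631 gives ω_n = √8.631 = 2.938 and ζ = 4.7/(2ω_n) = 0.7999.
%OS = 100·exp(−πζ/√(1−ζ²)) = 100·exp(−π·0.7999/√0.3602) = 1.52%.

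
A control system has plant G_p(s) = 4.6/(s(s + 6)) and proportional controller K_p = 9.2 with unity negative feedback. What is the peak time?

From 1 + K_pG_p(s) = 0: s² + 6s + 42.32 = 0 ⇒ ω_n = 6.505, ζ = 0.4612.
Damped frequency ω_d = ω_n√(1−ζ²) = 5.772 rad/s, so peak time T_p = π/ω_d = 0.544 s.

T_p = 0.544 s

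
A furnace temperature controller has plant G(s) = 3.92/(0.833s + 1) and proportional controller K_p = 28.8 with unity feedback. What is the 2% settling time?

T_s ≈ 0.0293 s

Closed loop: T(s) = K_p·G/(1+K_p·G) = 112.9/(0.833s + 1 + 112.9), with pole at s = −(1 + 112.9)/0.833 = −136.7.
τ = 1/136.7 = 0.007314 s, so 2% settling time ≈ 4τ = 0.0293 s.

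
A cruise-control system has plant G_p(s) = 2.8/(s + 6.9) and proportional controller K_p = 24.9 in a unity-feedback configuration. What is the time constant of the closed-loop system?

Closed-loop transfer function: T(s) = K_p·G_p(s)/(1 + K_p·G_p(s)) = 69.72/(s + 6.9 + 69.72) = 69.72/(s + 76.62).
Time constant τ = 1/76.62 = 0.0131 s.

τ = 0.0131 s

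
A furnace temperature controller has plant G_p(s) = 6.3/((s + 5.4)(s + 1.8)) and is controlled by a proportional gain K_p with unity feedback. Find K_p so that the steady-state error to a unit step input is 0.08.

K_p = 17.7

The loop is type 0, so e_ss(step) = 1/(1 + K_pos) with K_pos = K_p·G_p(0).
G_p(0) = 0.6481. Require 1/(1 + K_p·0.6481) = 0.08, so 1 + 0.6481·K_p = 12.5.
K_p = (12.5 − 1)/0.6481 = 17.7.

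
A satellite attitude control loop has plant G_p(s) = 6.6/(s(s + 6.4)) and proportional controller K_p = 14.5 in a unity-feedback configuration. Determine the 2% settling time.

T_s ≈ 1.25 s

From 1 + K_pG_p(s) = 0: s² + 6.4s + 95.7 = 0 ⇒ ω_n = 9.783, ζ = 0.3271.
2% settling time T_s ≈ 4/(ζω_n) = 4/3.2 = 1.25 s.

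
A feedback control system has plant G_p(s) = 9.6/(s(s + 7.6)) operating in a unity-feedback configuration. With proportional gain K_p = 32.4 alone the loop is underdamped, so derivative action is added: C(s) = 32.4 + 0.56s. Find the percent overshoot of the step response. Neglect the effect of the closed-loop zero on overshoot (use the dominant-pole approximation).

Forward path: (32.4 + 0.56s)·9.6/(s(s+7.6)). The closed-loop characteristic equation is s² + (7.6 + 9.6·0.56)s + 9.6·32.4 = 0.
That is s² + 12.98s + 311 = 0, so ω_n = 17.64 rad/s and ζ = 12.98/(2·17.64) = 0.3679.
%OS = 100·exp(−πζ/√(1−ζ²)) = 28.9%.

28.9%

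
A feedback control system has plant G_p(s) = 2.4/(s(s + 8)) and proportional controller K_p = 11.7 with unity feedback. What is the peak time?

From 1 + K_pG_p(s) = 0: s² + 8s + 28.08 = 0 ⇒ ω_n = 5.299, ζ = 0.7549.
Damped frequency ω_d = ω_n√(1−ζ²) = 3.476 rad/s, so peak time T_p = π/ω_d = 0.904 s.

T_p = 0.904 s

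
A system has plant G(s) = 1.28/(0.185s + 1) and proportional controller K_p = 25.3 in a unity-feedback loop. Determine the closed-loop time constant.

Closed loop: T(s) = K_p·G/(1+K_p·G) = 32.38/(0.185s + 1 + 32.38), with pole at s = −(1 + 32.38)/0.185 = −180.5.
Closed-loop time constant τ = 1/180.5 = 0.00554 s.

τ = 0.00554 s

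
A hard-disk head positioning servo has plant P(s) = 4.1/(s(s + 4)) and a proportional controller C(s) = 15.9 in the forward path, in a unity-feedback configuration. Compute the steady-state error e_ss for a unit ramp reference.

The loop has one pole at the origin (type 1). Velocity error constant K_v = lim_{s→0} s·C(s)P(s) = 15.9·4.1/4 = 16.3.
Steady-state error to a unit ramp: e_ss = 1/K_v = 0.0614.

0.0614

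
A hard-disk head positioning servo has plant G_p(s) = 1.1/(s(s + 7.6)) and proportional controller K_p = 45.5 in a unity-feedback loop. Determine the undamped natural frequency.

ω_n = 7.07 rad/s

With unity feedback the closed-loop characteristic equation is s² + 7.6s + 45.5·1.1 = s² + 7.6s + 50.05 = 0.
Matching s² + 2ζω_n s + ω_n²: ω_n = √50.05 = 7.075 rad/s and 2ζω_n = 7.6, so ζ = 7.6/(2·7.075) = 0.537.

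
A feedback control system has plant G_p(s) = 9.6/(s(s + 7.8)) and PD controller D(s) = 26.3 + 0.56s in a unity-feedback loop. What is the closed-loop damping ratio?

Forward path: (26.3 + 0.56s)·9.6/(s(s+7.8)). The closed-loop characteristic equation is s² + (7.8 + 9.6·0.56)s + 9.6·26.3 = 0.
That is s² + 13.18s + 252.5 = 0, so ω_n = 15.89 rad/s and ζ = 13.18/(2·15.89) = 0.4146.

ζ = 0.415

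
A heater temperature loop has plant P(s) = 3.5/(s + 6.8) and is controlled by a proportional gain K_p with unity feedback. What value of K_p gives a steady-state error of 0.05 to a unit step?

Steady-state error for a unit step on this type-0 loop is 1/(1 + K_p·P(0)).
P(0) = 0.5147. Require 1/(1 + K_p·0.5147) = 0.05, so 1 + 0.5147·K_p = 20.
K_p = (20 − 1)/0.5147 = 36.9.

K_p = 36.9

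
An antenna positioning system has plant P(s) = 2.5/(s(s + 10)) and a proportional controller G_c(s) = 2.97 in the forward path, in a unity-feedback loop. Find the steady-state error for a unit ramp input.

The loop has one pole at the origin (type 1). Velocity error constant K_v = lim_{s→0} s·G_c(s)P(s) = 2.97·2.5/10 = 0.7425.
Steady-state error to a unit ramp: e_ss = 1/K_v = 1.35.

1.35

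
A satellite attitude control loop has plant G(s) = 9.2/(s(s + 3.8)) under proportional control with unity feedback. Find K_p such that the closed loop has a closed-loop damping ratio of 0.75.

Closed-loop characteristic equation: s² + 3.8s + K_p·9.2 = 0.
So ω_n = √(9.2K_p) and 2ζω_n = 3.8, giving ζ = 3.8/(2√(9.2K_p)).
Setting ζ = 0.75: √(9.2K_p) = 3.8/(2·0.75) = 2.533, so K_p = 6.418/9.2 = 0.698.

K_p = 0.698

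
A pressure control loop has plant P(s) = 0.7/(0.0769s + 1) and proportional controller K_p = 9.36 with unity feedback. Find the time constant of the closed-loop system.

Closed loop: T(s) = K_p·P/(1+K_p·P) = 6.552/(0.0769s + 1 + 6.552), with pole at s = −(1 + 6.552)/0.0769 = −98.21.
Closed-loop time constant τ = 1/98.21 = 0.0102 s.

τ = 0.0102 s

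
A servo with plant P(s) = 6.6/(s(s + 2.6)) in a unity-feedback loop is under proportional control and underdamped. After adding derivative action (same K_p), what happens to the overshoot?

The derivative term adds K·K_d to the s-coefficient of the characteristic equation, raising 2ζω_n while ω_n is unchanged; ζ increases, so overshoot decreases.

decrease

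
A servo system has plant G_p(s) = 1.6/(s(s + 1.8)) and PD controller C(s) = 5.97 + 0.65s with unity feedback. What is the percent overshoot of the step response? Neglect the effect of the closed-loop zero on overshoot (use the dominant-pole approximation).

19.7%

Forward path: (5.97 + 0.65s)·1.6/(s(s+1.8)). The closed-loop characteristic equation is s² + (1.8 + 1.6·0.65)s + 1.6·5.97 = 0.
That is s² + 2.84s + 9.552 = 0, so ω_n = 3.091 rad/s and ζ = 2.84/(2·3.091) = 0.4595.
%OS = 100·exp(−πζ/√(1−ζ²)) = 19.7%.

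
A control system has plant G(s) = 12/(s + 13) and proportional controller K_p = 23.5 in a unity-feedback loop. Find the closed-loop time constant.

τ = 0.00339 s

Closed-loop transfer function: T(s) = K_p·G(s)/(1 + K_p·G(s)) = 282/(s + 13 + 282) = 282/(s + 295).
Time constant τ = 1/295 = 0.00339 s.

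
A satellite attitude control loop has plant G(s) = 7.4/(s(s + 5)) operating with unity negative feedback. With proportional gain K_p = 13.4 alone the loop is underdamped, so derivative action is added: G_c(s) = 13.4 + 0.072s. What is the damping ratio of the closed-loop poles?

Forward path: (13.4 + 0.072s)·7.4/(s(s+5)). The closed-loop characteristic equation is s² + (5 + 7.4·0.072)s + 7.4·13.4 = 0.
That is s² + 5.533s + 99.16 = 0, so ω_n = 9.958 rad/s and ζ = 5.533/(2·9.958) = 0.2778.

ζ = 0.278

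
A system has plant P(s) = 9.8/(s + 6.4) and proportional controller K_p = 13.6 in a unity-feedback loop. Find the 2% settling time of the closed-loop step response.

Closed-loop transfer function: T(s) = K_p·P(s)/(1 + K_p·P(s)) = 133.3/(s + 6.4 + 133.3) = 133.3/(s + 139.7).
Time constant τ = 1/139.7 = 0.007159 s, so the 2% settling time is about 4τ = 0.0286 s.

T_s ≈ 0.0286 s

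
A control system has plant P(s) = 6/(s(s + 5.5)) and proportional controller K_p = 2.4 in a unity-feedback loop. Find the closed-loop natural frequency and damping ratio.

ω_n = 3.79 rad/s, ζ = 0.725

1 + K_p·P(s) = 0 gives s² + 5.5s + 14.4 = 0.
Matching s² + 2ζω_n s + ω_n²: ω_n = √14.4 = 3.795 rad/s and 2ζω_n = 5.5, so ζ = 5.5/(2·3.795) = 0.725.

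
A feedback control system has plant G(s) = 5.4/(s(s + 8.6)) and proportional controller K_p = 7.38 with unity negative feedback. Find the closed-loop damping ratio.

With unity feedback the closed-loop characteristic equation is s² + 8.6s + 7.38·5.4 = s² + 8.6s + 39.85 = 0.
Matching s² + 2ζω_n s + ω_n²: ω_n = √39.85 = 6.313 rad/s and 2ζω_n = 8.6, so ζ = 8.6/(2·6.313) = 0.681.

ζ = 0.681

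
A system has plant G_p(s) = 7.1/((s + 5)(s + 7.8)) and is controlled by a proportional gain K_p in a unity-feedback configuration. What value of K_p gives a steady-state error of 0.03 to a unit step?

K_p = 178

The loop is type 0, so e_ss(step) = 1/(1 + K_pos) with K_pos = K_p·G_p(0).
G_p(0) = 0.1821. Require 1/(1 + K_p·0.1821) = 0.03, so 1 + 0.1821·K_p = 33.33.
K_p = (33.33 − 1)/0.1821 = 178.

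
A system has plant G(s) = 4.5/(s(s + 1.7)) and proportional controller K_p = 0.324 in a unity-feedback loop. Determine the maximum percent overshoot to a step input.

4.44%

From 1 + K_pG(s) = 0: s² + 1.7s + 1.458 = 0 ⇒ ω_n = 1.207, ζ = 0.7039.
%OS = 100·exp(−πζ/√(1−ζ²)) = 100·exp(−π·0.7039/√0.5045) = 4.44%.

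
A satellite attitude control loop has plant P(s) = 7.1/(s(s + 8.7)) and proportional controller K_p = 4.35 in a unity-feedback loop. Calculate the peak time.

T_p = 0.908 s

From 1 + K_pP(s) = 0: s² + 8.7s + 30.88 = 0 ⇒ ω_n = 5.557, ζ = 0.7827.
Damped frequency ω_d = ω_n√(1−ζ²) = 3.459 rad/s, so peak time T_p = π/ω_d = 0.908 s.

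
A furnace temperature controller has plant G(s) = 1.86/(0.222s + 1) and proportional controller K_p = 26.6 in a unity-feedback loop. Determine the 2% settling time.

T_s ≈ 0.0176 s

Closed loop: T(s) = K_p·G/(1+K_p·G) = 49.48/(0.222s + 1 + 49.48), with pole at s = −(1 + 49.48)/0.222 = −227.4.
τ = 1/227.4 = 0.004398 s, so 2% settling time ≈ 4τ = 0.0176 s.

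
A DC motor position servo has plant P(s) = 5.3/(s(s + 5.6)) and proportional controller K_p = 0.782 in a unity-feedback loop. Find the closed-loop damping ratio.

ζ = 1.38

1 + K_p·P(s) = 0 gives s² + 5.6s + 4.145 = 0.
Matching s² + 2ζω_n s + ω_n²: ω_n = √4.145 = 2.036 rad/s and 2ζω_n = 5.6, so ζ = 5.6/(2·2.036) = 1.38.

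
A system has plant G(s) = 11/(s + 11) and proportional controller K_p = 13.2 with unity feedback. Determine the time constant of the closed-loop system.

τ = 0.0064 s

Closed-loop transfer function: T(s) = K_p·G(s)/(1 + K_p·G(s)) = 145.2/(s + 11 + 145.2) = 145.2/(s + 156.2).
Time constant τ = 1/156.2 = 0.0064 s.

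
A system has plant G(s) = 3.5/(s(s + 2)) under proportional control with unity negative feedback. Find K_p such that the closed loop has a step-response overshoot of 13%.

K_p = 0.963

From %OS = 100·exp(−πζ/√(1−ζ²)) = 13%, ζ = −ln(0.13)/√(π²+ln²(0.13)) = 0.5446.
Characteristic equation s² + 2s + 3.5K_p = 0 gives ζ = 2/(2√(3.5K_p)).
Setting ζ = 0.5446: √(3.5K_p) = 2/(2·0.5446) = 1.836, so K_p = 3.371/3.5 = 0.963.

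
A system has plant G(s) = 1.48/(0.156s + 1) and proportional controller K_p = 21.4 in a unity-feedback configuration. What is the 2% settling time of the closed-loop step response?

Closed loop: T(s) = K_p·G/(1+K_p·G) = 31.67/(0.156s + 1 + 31.67), with pole at s = −(1 + 31.67)/0.156 = −209.4.
τ = 1/209.4 = 0.004775 s, so 2% settling time ≈ 4τ = 0.0191 s.

T_s ≈ 0.0191 s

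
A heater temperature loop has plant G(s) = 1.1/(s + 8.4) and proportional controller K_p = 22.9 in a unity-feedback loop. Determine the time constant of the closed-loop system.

τ = 0.0298 s

Closed-loop transfer function: T(s) = K_p·G(s)/(1 + K_p·G(s)) = 25.19/(s + 8.4 + 25.19) = 25.19/(s + 33.59).
Time constant τ = 1/33.59 = 0.0298 s.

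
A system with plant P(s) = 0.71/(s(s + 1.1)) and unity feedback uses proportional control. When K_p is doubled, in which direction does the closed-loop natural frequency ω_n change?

ω_n = √(0.71·K_p), which grows with K_p.

increase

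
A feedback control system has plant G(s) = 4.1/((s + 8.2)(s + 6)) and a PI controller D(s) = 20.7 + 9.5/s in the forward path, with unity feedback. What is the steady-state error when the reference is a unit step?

0

The open loop D(s)G(s) has a pole at the origin (type 1), so the static position error constant is infinite and e_ss = 1/(1+∞) = 0.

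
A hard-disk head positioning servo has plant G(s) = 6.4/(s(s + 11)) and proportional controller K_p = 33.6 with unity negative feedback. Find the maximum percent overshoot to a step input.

28.1%

Closed-loop characteristic equation: s² + 11s + 215 = 0, so ω_n = 14.66 rad/s and ζ = 11/(2·14.66) = 0.3751.
%OS = 100·exp(−πζ/√(1−ζ²)) = 100·exp(−π·0.3751/√0.8593) = 28.1%.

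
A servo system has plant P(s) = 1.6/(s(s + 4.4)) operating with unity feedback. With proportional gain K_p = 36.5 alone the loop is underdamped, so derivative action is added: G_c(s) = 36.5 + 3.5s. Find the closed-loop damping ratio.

Forward path: (36.5 + 3.5s)·1.6/(s(s+4.4)). The closed-loop characteristic equation is s² + (4.4 + 1.6·3.5)s + 1.6·36.5 = 0.
That is s² + 10s + 58.4 = 0, so ω_n = 7.642 rad/s and ζ = 10/(2·7.642) = 0.6543.

ζ = 0.654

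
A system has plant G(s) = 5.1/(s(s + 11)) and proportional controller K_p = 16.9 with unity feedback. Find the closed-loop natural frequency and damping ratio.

ω_n = 9.28 rad/s, ζ = 0.592

1 + K_p·G(s) = 0 gives s² + 11s + 86.19 = 0.
So ω_n² = 86.19 ⇒ ω_n = 9.284 rad/s, and ζ = 11/(2ω_n) = 0.592.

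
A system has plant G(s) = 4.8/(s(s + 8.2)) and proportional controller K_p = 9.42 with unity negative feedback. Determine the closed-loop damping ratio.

The closed-loop denominator is s(s+8.2) + 9.42·4.8 = s² + 8.2s + 45.22.
Matching s² + 2ζω_n s + ω_n²: ω_n = √45.22 = 6.724 rad/s and 2ζω_n = 8.2, so ζ = 8.2/(2·6.724) = 0.61.

ζ = 0.61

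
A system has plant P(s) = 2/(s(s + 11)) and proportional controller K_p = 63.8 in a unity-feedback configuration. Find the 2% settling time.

T_s ≈ 0.727 s

Closed-loop characteristic equation: s² + 11s + 127.6 = 0, so ω_n = 11.3 rad/s and ζ = 11/(2·11.3) = 0.4869.
2% settling time T_s ≈ 4/(ζω_n) = 4/5.5 = 0.727 s.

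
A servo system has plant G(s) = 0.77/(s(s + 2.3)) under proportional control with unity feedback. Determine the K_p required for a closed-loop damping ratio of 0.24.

Closed-loop characteristic equation: s² + 2.3s + K_p·0.77 = 0.
So ω_n = √(0.77K_p) and 2ζω_n = 2.3, giving ζ = 2.3/(2√(0.77K_p)).
Setting ζ = 0.24: √(0.77K_p) = 2.3/(2·0.24) = 4.792, so K_p = 22.96/0.77 = 29.8.

K_p = 29.8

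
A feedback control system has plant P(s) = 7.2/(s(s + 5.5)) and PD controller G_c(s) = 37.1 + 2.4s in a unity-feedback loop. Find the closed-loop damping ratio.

ζ = 0.697

Forward path: (37.1 + 2.4s)·7.2/(s(s+5.5)). The closed-loop characteristic equation is s² + (5.5 + 7.2·2.4)s + 7.2·37.1 = 0.
That is s² + 22.78s + 267.1 = 0, so ω_n = 16.34 rad/s and ζ = 22.78/(2·16.34) = 0.6969.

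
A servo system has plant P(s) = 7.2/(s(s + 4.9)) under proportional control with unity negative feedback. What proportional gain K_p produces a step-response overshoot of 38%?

From %OS = 100·exp(−πζ/√(1−ζ²)) = 38%, ζ = −ln(0.38)/√(π²+ln²(0.38)) = 0.2943.
Characteristic equation s² + 4.9s + 7.2K_p = 0 gives ζ = 4.9/(2√(7.2K_p)).
Setting ζ = 0.2943: √(7.2K_p) = 4.9/(2·0.2943) = 8.324, so K_p = 69.28/7.2 = 9.62.

K_p = 9.62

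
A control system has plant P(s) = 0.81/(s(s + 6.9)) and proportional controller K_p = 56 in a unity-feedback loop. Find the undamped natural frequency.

1 + K_p·P(s) = 0 gives s² + 6.9s + 45.36 = 0.
So ω_n² = 45.36 ⇒ ω_n = 6.735 rad/s, and ζ = 6.9/(2ω_n) = 0.512.

ω_n = 6.73 rad/s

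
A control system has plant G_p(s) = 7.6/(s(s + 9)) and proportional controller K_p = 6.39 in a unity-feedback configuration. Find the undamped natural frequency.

1 + K_p·G_p(s) = 0 gives s² + 9s + 48.56 = 0.
Matching s² + 2ζω_n s + ω_n²: ω_n = √48.56 = 6.969 rad/s and 2ζω_n = 9, so ζ = 9/(2·6.969) = 0.646.

ω_n = 6.97 rad/s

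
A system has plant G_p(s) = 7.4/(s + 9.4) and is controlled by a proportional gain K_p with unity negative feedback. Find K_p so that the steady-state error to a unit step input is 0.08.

K_p = 14.6

Steady-state error for a unit step on this type-0 loop is 1/(1 + K_p·G_p(0)).
G_p(0) = 0.7872. Require 1/(1 + K_p·0.7872) = 0.08, so 1 + 0.7872·K_p = 12.5.
K_p = (12.5 − 1)/0.7872 = 14.6.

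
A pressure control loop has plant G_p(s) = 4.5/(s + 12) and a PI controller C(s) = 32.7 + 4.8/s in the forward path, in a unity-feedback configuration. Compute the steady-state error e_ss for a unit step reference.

0

The open loop C(s)G_p(s) has a pole at the origin (type 1), so the static position error constant is infinite and e_ss = 1/(1+∞) = 0.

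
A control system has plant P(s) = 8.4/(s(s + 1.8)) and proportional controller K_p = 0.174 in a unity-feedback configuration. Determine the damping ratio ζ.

The closed-loop denominator is s(s+1.8) + 0.174·8.4 = s² + 1.8s + 1.462.
Matching s² + 2ζω_n s + ω_n²: ω_n = √1.462 = 1.209 rad/s and 2ζω_n = 1.8, so ζ = 1.8/(2·1.209) = 0.744.

ζ = 0.744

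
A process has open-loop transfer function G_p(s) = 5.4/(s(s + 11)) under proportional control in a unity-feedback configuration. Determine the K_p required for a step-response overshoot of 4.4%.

From %OS = 100·exp(−πζ/√(1−ζ²)) = 4.4%, ζ = −ln(0.044)/√(π²+ln²(0.044)) = 0.7051.
Characteristic equation s² + 11s + 5.4K_p = 0 gives ζ = 11/(2√(5.4K_p)).
Setting ζ = 0.7051: √(5.4K_p) = 11/(2·0.7051) = 7.801, so K_p = 60.85/5.4 = 11.3.

K_p = 11.3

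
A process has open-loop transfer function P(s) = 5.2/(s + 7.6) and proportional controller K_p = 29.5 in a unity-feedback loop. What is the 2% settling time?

Closed-loop transfer function: T(s) = K_p·P(s)/(1 + K_p·P(s)) = 153.4/(s + 7.6 + 153.4) = 153.4/(s + 161).
Time constant τ = 1/161 = 0.006211 s, so the 2% settling time is about 4τ = 0.0248 s.

T_s ≈ 0.0248 s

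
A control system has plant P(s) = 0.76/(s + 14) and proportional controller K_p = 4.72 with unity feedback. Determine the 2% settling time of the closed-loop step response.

T_s ≈ 0.227 s

Closed-loop transfer function: T(s) = K_p·P(s)/(1 + K_p·P(s)) = 3.587/(s + 14 + 3.587) = 3.587/(s + 17.59).
Time constant τ = 1/17.59 = 0.05686 s, so the 2% settling time is about 4τ = 0.227 s.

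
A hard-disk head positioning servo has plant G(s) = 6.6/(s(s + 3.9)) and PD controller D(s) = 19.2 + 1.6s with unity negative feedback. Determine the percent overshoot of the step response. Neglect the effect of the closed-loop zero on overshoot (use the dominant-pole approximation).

Forward path: (19.2 + 1.6s)·6.6/(s(s+3.9)). The closed-loop characteristic equation is s² + (3.9 + 6.6·1.6)s + 6.6·19.2 = 0.
That is s² + 14.46s + 126.7 = 0, so ω_n = 11.26 rad/s and ζ = 14.46/(2·11.26) = 0.6423.
%OS = 100·exp(−πζ/√(1−ζ²)) = 7.19%.

7.19%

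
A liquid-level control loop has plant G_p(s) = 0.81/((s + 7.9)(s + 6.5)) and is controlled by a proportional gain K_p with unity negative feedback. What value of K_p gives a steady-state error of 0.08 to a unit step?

Steady-state error for a unit step on this type-0 loop is 1/(1 + K_p·G_p(0)).
G_p(0) = 0.01577. Require 1/(1 + K_p·0.01577) = 0.08, so 1 + 0.01577·K_p = 12.5.
K_p = (12.5 − 1)/0.01577 = 729.

K_p = 729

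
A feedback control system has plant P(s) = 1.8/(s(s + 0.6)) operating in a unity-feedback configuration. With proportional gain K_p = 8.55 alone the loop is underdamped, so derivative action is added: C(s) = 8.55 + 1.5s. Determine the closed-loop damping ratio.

ζ = 0.421

Forward path: (8.55 + 1.5s)·1.8/(s(s+0.6)). The closed-loop characteristic equation is s² + (0.6 + 1.8·1.5)s + 1.8·8.55 = 0.
That is s² + 3.3s + 15.39 = 0, so ω_n = 3.923 rad/s and ζ = 3.3/(2·3.923) = 0.4206.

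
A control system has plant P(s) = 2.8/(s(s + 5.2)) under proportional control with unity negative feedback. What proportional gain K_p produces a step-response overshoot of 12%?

From %OS = 100·exp(−πζ/√(1−ζ²)) = 12%, ζ = −ln(0.12)/√(π²+ln²(0.12)) = 0.5594.
Characteristic equation s² + 5.2s + 2.8K_p = 0 gives ζ = 5.2/(2√(2.8K_p)).
Setting ζ = 0.5594: √(2.8K_p) = 5.2/(2·0.5594) = 4.648, so K_p = 21.6/2.8 = 7.71.

K_p = 7.71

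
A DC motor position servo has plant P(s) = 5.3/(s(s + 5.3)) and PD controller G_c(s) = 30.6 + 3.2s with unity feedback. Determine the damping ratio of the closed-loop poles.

ζ = 0.874

Forward path: (30.6 + 3.2s)·5.3/(s(s+5.3)). The closed-loop characteristic equation is s² + (5.3 + 5.3·3.2)s + 5.3·30.6 = 0.
That is s² + 22.26s + 162.2 = 0, so ω_n = 12.73 rad/s and ζ = 22.26/(2·12.73) = 0.874.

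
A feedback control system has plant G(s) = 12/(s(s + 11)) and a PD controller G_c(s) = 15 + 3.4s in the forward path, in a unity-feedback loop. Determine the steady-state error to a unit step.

0

The open loop G_c(s)G(s) has a pole at the origin (type 1), so the static position error constant is infinite and e_ss = 1/(1+∞) = 0.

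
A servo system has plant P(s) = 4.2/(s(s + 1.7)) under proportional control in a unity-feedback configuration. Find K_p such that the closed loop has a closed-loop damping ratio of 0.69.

K_p = 0.361

Closed-loop characteristic equation: s² + 1.7s + K_p·4.2 = 0.
So ω_n = √(4.2K_p) and 2ζω_n = 1.7, giving ζ = 1.7/(2√(4.2K_p)).
Setting ζ = 0.69: √(4.2K_p) = 1.7/(2·0.69) = 1.232, so K_p = 1.518/4.2 = 0.361.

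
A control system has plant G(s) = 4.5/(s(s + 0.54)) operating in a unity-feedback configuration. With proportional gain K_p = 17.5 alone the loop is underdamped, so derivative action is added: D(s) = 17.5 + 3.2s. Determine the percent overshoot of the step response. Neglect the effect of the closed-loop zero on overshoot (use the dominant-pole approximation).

0.746%

Forward path: (17.5 + 3.2s)·4.5/(s(s+0.54)). The closed-loop characteristic equation is s² + (0.54 + 4.5·3.2)s + 4.5·17.5 = 0.
That is s² + 14.94s + 78.75 = 0, so ω_n = 8.874 rad/s and ζ = 14.94/(2·8.874) = 0.8418.
%OS = 100·exp(−πζ/√(1−ζ²)) = 0.746%.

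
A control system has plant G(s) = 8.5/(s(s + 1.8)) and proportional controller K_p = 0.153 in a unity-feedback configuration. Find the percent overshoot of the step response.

Closed-loop characteristic equation: s² + 1.8s + 1.3 = 0, so ω_n = 1.14 rad/s and ζ = 1.8/(2·1.14) = 0.7892.
%OS = 100·exp(−πζ/√(1−ζ²)) = 100·exp(−π·0.7892/√0.3772) = 1.76%.

1.76%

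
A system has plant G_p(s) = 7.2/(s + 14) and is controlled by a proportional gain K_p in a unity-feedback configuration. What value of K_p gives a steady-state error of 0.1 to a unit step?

K_p = 17.5

For a type-0 loop with proportional control, e_ss = 1/(1 + K_p·G_p(0)).
G_p(0) = 0.5143. Require 1/(1 + K_p·0.5143) = 0.1, so 1 + 0.5143·K_p = 10.
K_p = (10 − 1)/0.5143 = 17.5.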